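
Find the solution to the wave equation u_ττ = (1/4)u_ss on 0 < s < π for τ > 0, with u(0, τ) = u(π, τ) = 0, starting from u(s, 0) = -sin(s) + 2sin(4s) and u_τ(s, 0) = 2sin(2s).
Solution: Separating variables: u = Σ [A_n cos(ω_n τ) + B_n sin(ω_n τ)] sin(ns), ω_n = n/2. From ICs (B_n = velocity coefficient / ω_n): A_1=-1, A_4=2, B_2=2.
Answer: u(s, τ) = -sin(s)cos(τ/2) + 2sin(2s)sin(τ) + 2sin(4s)cos(2τ)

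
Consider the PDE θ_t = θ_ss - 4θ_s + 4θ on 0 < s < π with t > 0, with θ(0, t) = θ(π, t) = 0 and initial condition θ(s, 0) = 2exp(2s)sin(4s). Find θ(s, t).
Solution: Substitute θ = exp(2s)u.
Then θ_s = exp(2s)(u_s + 2u), θ_ss = exp(2s)(u_ss + 4u_s + 4u), θ_t = exp(2s)u_t; substituting and dividing by exp(2s), the lower-order terms cancel: u_t = u_ss (standard heat equation).
Data for u: u(s,0) = exp(-2s)θ(s,0) = 2sin(4s). The boundary conditions carry over: u(0,t) = u(π,t) = 0.
Separating variables: u = Σ c_n exp(-n²t) sin(ns). From u(s,0) = 2sin(4s): c_4=2.
So u(s,t) = 2exp(-16t)sin(4s), and θ(s,t) = exp(2s)u(s,t).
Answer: θ(s, t) = 2exp(2s)exp(-16t)sin(4s)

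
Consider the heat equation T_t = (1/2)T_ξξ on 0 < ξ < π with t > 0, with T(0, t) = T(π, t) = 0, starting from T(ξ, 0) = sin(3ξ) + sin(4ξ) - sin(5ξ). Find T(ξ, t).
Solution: Using separation of variables T = X(ξ)G(t):
Eigenfunctions: sin(nξ), n = 1, 2, 3, ...
General solution: T(ξ, t) = Σ c_n sin(nξ) exp(-n² t/2)
Matching T(ξ,0) = sin(3ξ) + sin(4ξ) - sin(5ξ) term by term: c_3=1, c_4=1, c_5=-1.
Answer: T(ξ, t) = exp(-8t)sin(4ξ) + exp(-9t/2)sin(3ξ) - exp(-25t/2)sin(5ξ)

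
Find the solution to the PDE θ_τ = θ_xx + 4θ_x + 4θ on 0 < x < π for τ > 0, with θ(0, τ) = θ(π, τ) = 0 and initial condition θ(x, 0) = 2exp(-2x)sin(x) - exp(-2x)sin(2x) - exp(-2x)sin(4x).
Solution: Substitute θ = exp(-2x)u.
Then θ_x = exp(-2x)(u_x - 2u), θ_xx = exp(-2x)(u_xx - 4u_x + 4u), θ_τ = exp(-2x)u_τ; substituting and dividing by exp(-2x), the lower-order terms cancel: u_τ = u_xx (standard heat equation).
Data for u: u(x,0) = exp(2x)θ(x,0) = 2sin(x) - sin(2x) - sin(4x). The boundary conditions carry over: u(0,τ) = u(π,τ) = 0.
Separating variables: u = Σ c_n exp(-n²τ) sin(nx). From u(x,0) = 2sin(x) - sin(2x) - sin(4x): c_1=2, c_2=-1, c_4=-1.
So u(x,τ) = 2exp(-τ)sin(x) - exp(-4τ)sin(2x) - exp(-16τ)sin(4x), and θ(x,τ) = exp(-2x)u(x,τ).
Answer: θ(x, τ) = 2exp(-2x)exp(-τ)sin(x) - exp(-2x)exp(-4τ)sin(2x) - exp(-2x)exp(-16τ)sin(4x)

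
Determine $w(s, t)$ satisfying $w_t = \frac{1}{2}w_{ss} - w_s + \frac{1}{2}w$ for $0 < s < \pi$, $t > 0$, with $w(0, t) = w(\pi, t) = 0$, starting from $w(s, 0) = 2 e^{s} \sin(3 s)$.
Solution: Substitute $w = e^{s}u$.
Then $w_s = e^{s}(u_s + u)$, $w_{ss} = e^{s}(u_{ss} + 2u_s + u)$, $w_t = e^{s}u_t$; substituting and dividing by $e^{s}$, the lower-order terms cancel: $u_t = \frac{1}{2}u_{ss}$ (standard heat equation).
Data for $u$: $u(s,0) = e^{-s}w(s,0) = 2 \sin(3 s)$. The boundary conditions carry over: $u(0,t) = u(\pi,t) = 0$.
Separating variables: $u = \sum c_n e^{-n^2t/2} \sin(ns)$. From $u(s,0) = 2 \sin(3 s)$: $c_3=2$.
So $u(s,t) = 2 e^{-9 t/2} \sin(3 s)$, and $w(s,t) = e^{s}u(s,t)$.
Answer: $w(s, t) = 2 e^{s} e^{-9 t/2} \sin(3 s)$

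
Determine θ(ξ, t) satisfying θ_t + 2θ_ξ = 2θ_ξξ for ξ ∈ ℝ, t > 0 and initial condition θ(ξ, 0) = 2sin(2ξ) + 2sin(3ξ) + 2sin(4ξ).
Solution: Change to a moving frame: let η = ξ - 2t, σ = t and write θ(ξ,t) = u(η,σ).
By the chain rule θ_t = u_σ - 2u_η, θ_ξ = u_η, θ_ξξ = u_ηη.
Then θ_t + 2θ_ξ = u_σ: the advection term cancels and the PDE becomes the heat equation u_σ = 2u_ηη on η ∈ ℝ.
Initial data: u(η,0) = θ(η,0) = 2sin(2η) + 2sin(3η) + 2sin(4η).
On η ∈ ℝ each mode satisfies (sin(nη))″ = -n² sin(nη), so exp(-2n²σ) sin(nη) solves the heat equation; by superposition u(η,σ) = Σ c_n exp(-2n²σ) sin(nη).
Reading off the coefficients: c_2=2, c_3=2, c_4=2, so u(η,σ) = 2exp(-8σ)sin(2η) + 2exp(-18σ)sin(3η) + 2exp(-32σ)sin(4η).
Substituting back η = ξ - 2t, σ = t: θ(ξ,t) = u(ξ - 2t, t).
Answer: θ(ξ, t) = -2exp(-8t)sin(4t - 2ξ) - 2exp(-18t)sin(6t - 3ξ) - 2exp(-32t)sin(8t - 4ξ)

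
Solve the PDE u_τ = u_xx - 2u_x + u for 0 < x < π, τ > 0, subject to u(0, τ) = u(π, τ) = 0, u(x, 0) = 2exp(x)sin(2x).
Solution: Substitute u = exp(x)w, i.e. w = exp(-x)u.
By the product rule, u_x = exp(x)(w_x + w), u_xx = exp(x)(w_xx + 2w_x + w), u_τ = exp(x)w_τ.
Substituting into the PDE and dividing by exp(x): w_τ = (w_xx + 2w_x + w) - 2(w_x + w) + w.
The lower-order terms cancel, leaving the standard heat equation w_τ = w_xx.
Initial data for w: w(x,0) = exp(-x)u(x,0) = 2sin(2x). The boundary conditions carry over: w(0,τ) = w(π,τ) = 0.
Solve for w:
  Using separation of variables w = X(x)T(τ):
  Eigenfunctions: sin(nx), n = 1, 2, 3, ...
  General solution: w(x, τ) = Σ c_n sin(nx) exp(-n² τ)
  Matching w(x,0) = 2sin(2x) term by term: c_2=2.
Hence w(x,τ) = 2exp(-4τ)sin(2x).
Transform back: u(x,τ) = exp(x)w(x,τ).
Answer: u(x, τ) = 2exp(x)exp(-4τ)sin(2x)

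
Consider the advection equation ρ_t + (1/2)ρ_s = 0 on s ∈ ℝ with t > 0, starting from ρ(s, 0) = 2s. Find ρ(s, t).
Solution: By characteristics (ds/dt = 1/2), ρ(s,t) = f(s - (1/2)t) with f = ρ(·, 0).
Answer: ρ(s, t) = 2s - t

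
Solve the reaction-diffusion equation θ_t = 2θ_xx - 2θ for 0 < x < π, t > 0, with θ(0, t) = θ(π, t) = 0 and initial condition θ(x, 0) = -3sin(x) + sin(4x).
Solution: Substitute θ = exp(-2t)u, i.e. u = exp(2t)θ.
By the product rule, θ_t = exp(-2t)(u_t - 2u), θ_xx = exp(-2t)u_xx.
Substituting into the PDE and dividing by exp(-2t): u_t - 2u = 2u_xx - 2u.
The lower-order terms cancel, leaving the standard heat equation u_t = 2u_xx.
Initial data for u: u(x,0) = θ(x,0) = -3sin(x) + sin(4x). The boundary conditions carry over: u(0,t) = u(π,t) = 0.
Solve for u:
  Using separation of variables u = X(x)G(t):
  Eigenfunctions: sin(nx), n = 1, 2, 3, ...
  General solution: u(x, t) = Σ c_n sin(nx) exp(-2n² t)
  Matching u(x,0) = -3sin(x) + sin(4x) term by term: c_1=-3, c_4=1.
Hence u(x,t) = -3exp(-2t)sin(x) + exp(-32t)sin(4x).
Transform back: θ(x,t) = exp(-2t)u(x,t).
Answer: θ(x, t) = -3exp(-4t)sin(x) + exp(-34t)sin(4x)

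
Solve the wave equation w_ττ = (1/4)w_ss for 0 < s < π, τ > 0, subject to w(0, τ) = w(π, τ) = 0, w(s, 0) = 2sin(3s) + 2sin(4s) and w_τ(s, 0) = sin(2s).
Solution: Using separation of variables w = X(s)T(τ):
Eigenfunctions: sin(ns), n = 1, 2, 3, ...
General solution: w(s, τ) = Σ [A_n cos(n τ/2) + B_n sin(n τ/2)] sin(ns)
From w(s,0) = 2sin(3s) + 2sin(4s): A_3=2, A_4=2. From w_τ(s,0) = sin(2s), using w_τ(s,0) = Σ ω_n B_n sin(ns) with ω_n = n/2: B_2 = 1/1 = 1.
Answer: w(s, τ) = sin(2s)sin(τ) + 2sin(3s)cos(3τ/2) + 2sin(4s)cos(2τ)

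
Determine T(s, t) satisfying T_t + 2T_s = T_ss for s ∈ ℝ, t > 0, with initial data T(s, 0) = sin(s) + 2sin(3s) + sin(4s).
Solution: Moving frame: η = s - 2t, σ = t, T = u(η,σ), so T_t = u_σ - 2u_η and T_ss = u_ηη.
Hence T_t + 2T_s = u_σ and the PDE becomes the heat equation u_σ = u_ηη on η ∈ ℝ.
Initial data: u(η,0) = T(η,0) = sin(η) + 2sin(3η) + sin(4η). Each mode sin(nη) decays as exp(-n²σ) on ℝ, so u(η,σ) = Σ c_n exp(-n²σ) sin(nη) with c_1=1, c_3=2, c_4=1: u(η,σ) = exp(-σ)sin(η) + 2exp(-9σ)sin(3η) + exp(-16σ)sin(4η).
Substituting back: T(s,t) = u(s - 2t, t).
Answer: T(s, t) = exp(-t)sin(s - 2t) + 2exp(-9t)sin(3s - 6t) + exp(-16t)sin(4s - 8t)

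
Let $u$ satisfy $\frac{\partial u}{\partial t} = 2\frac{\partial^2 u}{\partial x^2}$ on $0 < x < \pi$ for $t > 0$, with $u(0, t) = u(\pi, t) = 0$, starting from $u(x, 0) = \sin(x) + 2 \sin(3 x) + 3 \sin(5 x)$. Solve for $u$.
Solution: Separating variables: $u = \sum c_n e^{-2n^2t} \sin(nx)$. From $u(x,0) = \sin(x) + 2 \sin(3 x) + 3 \sin(5 x)$: $c_1=1, c_3=2, c_5=3$.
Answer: $u(x, t) = e^{-2 t} \sin(x) + 2 e^{-18 t} \sin(3 x) + 3 e^{-50 t} \sin(5 x)$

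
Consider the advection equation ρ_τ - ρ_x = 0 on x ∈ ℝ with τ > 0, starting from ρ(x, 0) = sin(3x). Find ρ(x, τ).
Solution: By method of characteristics (waves move left with speed 1):
Along characteristics x + τ = const, ρ is constant, so ρ(x,τ) = f(x + τ) with f = ρ(·, 0).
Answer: ρ(x, τ) = sin(3x + 3τ)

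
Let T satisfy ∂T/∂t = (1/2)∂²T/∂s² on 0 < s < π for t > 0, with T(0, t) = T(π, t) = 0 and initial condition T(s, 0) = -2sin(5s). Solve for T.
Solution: Separating variables: T = Σ c_n exp(-n²t/2) sin(ns). From T(s,0) = -2sin(5s): c_5=-2.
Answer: T(s, t) = -2exp(-25t/2)sin(5s)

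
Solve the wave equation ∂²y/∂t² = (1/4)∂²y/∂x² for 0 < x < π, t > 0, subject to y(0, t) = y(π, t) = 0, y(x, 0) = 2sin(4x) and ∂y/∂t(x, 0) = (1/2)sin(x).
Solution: Separating variables: y = Σ [A_n cos(ω_n t) + B_n sin(ω_n t)] sin(nx), ω_n = n/2. From ICs (B_n = velocity coefficient / ω_n): A_4=2, B_1=1.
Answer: y(x, t) = sin(t/2)sin(x) + 2sin(4x)cos(2t)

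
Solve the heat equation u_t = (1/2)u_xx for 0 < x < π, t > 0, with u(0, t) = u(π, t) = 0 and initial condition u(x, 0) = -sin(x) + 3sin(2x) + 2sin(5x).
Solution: Separating variables: u = Σ c_n exp(-n²t/2) sin(nx). From u(x,0) = -sin(x) + 3sin(2x) + 2sin(5x): c_1=-1, c_2=3, c_5=2.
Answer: u(x, t) = 3exp(-2t)sin(2x) - exp(-t/2)sin(x) + 2exp(-25t/2)sin(5x)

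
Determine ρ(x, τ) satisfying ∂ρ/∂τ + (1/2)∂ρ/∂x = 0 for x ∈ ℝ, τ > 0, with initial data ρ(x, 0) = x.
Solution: By characteristics (dx/dτ = 1/2), ρ(x,τ) = f(x - (1/2)τ) with f = ρ(·, 0).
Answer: ρ(x, τ) = x - (1/2)τ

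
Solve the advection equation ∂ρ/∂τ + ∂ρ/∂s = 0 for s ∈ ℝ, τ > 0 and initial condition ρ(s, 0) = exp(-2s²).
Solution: By characteristics (ds/dτ = 1), ρ(s,τ) = f(s - τ) with f = ρ(·, 0).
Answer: ρ(s, τ) = exp(-2(s - τ)²)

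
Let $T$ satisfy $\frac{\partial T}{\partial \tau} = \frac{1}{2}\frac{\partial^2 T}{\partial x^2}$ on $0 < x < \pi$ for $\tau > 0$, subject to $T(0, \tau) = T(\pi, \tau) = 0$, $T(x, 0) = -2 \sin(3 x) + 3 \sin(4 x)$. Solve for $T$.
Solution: Separating variables: $T = \sum c_n e^{-n^2\tau/2} \sin(nx)$. From $T(x,0) = -2 \sin(3 x) + 3 \sin(4 x)$: $c_3=-2, c_4=3$.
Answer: $T(x, \tau) = 3 e^{-8 \tau} \sin(4 x) - 2 e^{-9 \tau/2} \sin(3 x)$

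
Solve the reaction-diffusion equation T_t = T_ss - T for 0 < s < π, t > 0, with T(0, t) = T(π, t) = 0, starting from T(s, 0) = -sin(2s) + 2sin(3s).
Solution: Substitute T = exp(-t)u.
Then T_t = exp(-t)(u_t - u), T_ss = exp(-t)u_ss; substituting and dividing by exp(-t), the lower-order terms cancel: u_t = u_ss (standard heat equation).
Data for u: u(s,0) = T(s,0) = -sin(2s) + 2sin(3s). The boundary conditions carry over: u(0,t) = u(π,t) = 0.
Separating variables: u = Σ c_n exp(-n²t) sin(ns). From u(s,0) = -sin(2s) + 2sin(3s): c_2=-1, c_3=2.
So u(s,t) = -exp(-4t)sin(2s) + 2exp(-9t)sin(3s), and T(s,t) = exp(-t)u(s,t).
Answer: T(s, t) = -exp(-5t)sin(2s) + 2exp(-10t)sin(3s)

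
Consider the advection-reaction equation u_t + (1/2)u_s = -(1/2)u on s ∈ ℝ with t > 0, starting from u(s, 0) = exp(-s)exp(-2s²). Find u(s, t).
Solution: Substitute u = exp(-s)w, i.e. w = exp(s)u.
By the product rule, u_s = exp(-s)(w_s - w), u_t = exp(-s)w_t.
Substituting into the PDE and dividing by exp(-s): w_t + (1/2)(w_s - w) = -(1/2)w.
The lower-order terms cancel, leaving the standard advection equation w_t + (1/2)w_s = 0.
Initial data for w: w(s,0) = exp(s)u(s,0) = exp(-2s²).
Solve for w:
  By method of characteristics (waves move right with speed 1/2):
  Along characteristics s - (1/2)t = const, w is constant, so w(s,t) = f(s - (1/2)t) with f = w(·, 0).
Hence w(s,t) = exp(-2(s - t/2)²).
Transform back: u(s,t) = exp(-s)w(s,t).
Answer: u(s, t) = exp(-s)exp(-2(s - t/2)²)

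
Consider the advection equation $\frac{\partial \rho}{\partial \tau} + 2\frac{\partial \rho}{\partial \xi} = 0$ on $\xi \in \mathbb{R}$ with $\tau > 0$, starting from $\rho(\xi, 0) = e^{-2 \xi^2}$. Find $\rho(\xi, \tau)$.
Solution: By characteristics ($d\xi/d\tau = 2$), $\rho(\xi,\tau) = f(\xi - 2\tau)$ with $f = \rho( \cdot , 0)$.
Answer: $\rho(\xi, \tau) = e^{-2 (-2 \tau + \xi)^2}$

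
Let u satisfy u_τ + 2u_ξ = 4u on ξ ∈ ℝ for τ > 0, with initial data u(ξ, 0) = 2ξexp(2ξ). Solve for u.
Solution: Substitute u = exp(2ξ)w.
Then u_ξ = exp(2ξ)(w_ξ + 2w), u_τ = exp(2ξ)w_τ; substituting and dividing by exp(2ξ), the lower-order terms cancel: w_τ + 2w_ξ = 0 (standard advection equation).
Data for w: w(ξ,0) = exp(-2ξ)u(ξ,0) = 2ξ.
By characteristics (dξ/dτ = 2), w(ξ,τ) = f(ξ - 2τ) with f = w(·, 0).
So w(ξ,τ) = 2ξ - 4τ, and u(ξ,τ) = exp(2ξ)w(ξ,τ).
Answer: u(ξ, τ) = 2ξexp(2ξ) - 4τexp(2ξ)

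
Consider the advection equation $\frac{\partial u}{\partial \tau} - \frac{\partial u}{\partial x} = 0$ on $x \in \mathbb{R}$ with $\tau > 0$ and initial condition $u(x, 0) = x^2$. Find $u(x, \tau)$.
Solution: By characteristics ($dx/d\tau = -1$), $u(x,\tau) = f(x + \tau)$ with $f = u( \cdot , 0)$.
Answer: $u(x, \tau) = \tau^2 + 2 \tau x + x^2$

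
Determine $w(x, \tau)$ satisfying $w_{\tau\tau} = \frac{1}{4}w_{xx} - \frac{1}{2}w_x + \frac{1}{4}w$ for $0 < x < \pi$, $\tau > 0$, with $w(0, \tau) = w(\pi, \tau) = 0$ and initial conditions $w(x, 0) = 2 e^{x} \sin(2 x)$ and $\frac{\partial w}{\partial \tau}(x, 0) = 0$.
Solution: Substitute $w = e^{x}u$, i.e. $u = e^{-x}w$.
By the product rule, $w_x = e^{x}(u_x + u)$, $w_{xx} = e^{x}(u_{xx} + 2u_x + u)$, $w_{\tau\tau} = e^{x}u_{\tau\tau}$.
Substituting into the PDE and dividing by $e^{x}$: $u_{\tau\tau} = \frac{1}{4}(u_{xx} + 2u_x + u) - \frac{1}{2}(u_x + u) + \frac{1}{4}u$.
The lower-order terms cancel, leaving the standard wave equation $u_{\tau\tau} = \frac{1}{4}u_{xx}$.
Initial data for $u$: $u(x,0) = e^{-x}w(x,0) = 2 \sin(2 x)$; $u_{\tau}(x,0) = e^{-x}w_{\tau}(x,0) = 0$. The boundary conditions carry over: $u(0,\tau) = u(\pi,\tau) = 0$.
Solve for $u$:
  Using separation of variables $u = X(x)T(\tau)$:
  Eigenfunctions: $\sin(nx)$, $n = 1, 2, 3, \ldots$
  General solution: $u(x, \tau) = \sum [A_n \cos(n \tau/2) + B_n \sin(n \tau/2)] \sin(nx)$
  From $u(x,0) = 2 \sin(2 x)$: $A_2=2$. From $u_{\tau}(x,0) = 0$: all $B_n = 0$.
Hence $u(x,\tau) = 2 \sin(2 x) \cos(\tau)$.
Transform back: $w(x,\tau) = e^{x}u(x,\tau)$.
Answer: $w(x, \tau) = 2 e^{x} \sin(2 x) \cos(\tau)$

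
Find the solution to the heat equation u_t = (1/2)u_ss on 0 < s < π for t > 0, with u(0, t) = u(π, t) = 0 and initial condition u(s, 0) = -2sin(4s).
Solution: Using separation of variables u = X(s)T(t):
Eigenfunctions: sin(ns), n = 1, 2, 3, ...
General solution: u(s, t) = Σ c_n sin(ns) exp(-n² t/2)
Matching u(s,0) = -2sin(4s) term by term: c_4=-2.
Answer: u(s, t) = -2exp(-8t)sin(4s)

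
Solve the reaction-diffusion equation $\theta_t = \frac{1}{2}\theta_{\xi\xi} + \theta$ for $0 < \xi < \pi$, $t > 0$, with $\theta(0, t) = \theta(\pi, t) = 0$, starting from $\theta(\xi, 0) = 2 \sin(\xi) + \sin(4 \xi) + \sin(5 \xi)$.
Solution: Substitute $\theta = e^{t}u$.
Then $\theta_t = e^{t}(u_t + u)$, $\theta_{\xi\xi} = e^{t}u_{\xi\xi}$; substituting and dividing by $e^{t}$, the lower-order terms cancel: $u_t = \frac{1}{2}u_{\xi\xi}$ (standard heat equation).
Data for $u$: $u(\xi,0) = \theta(\xi,0) = 2 \sin(\xi) + \sin(4 \xi) + \sin(5 \xi)$. The boundary conditions carry over: $u(0,t) = u(\pi,t) = 0$.
Separating variables: $u = \sum c_n e^{-n^2t/2} \sin(n\xi)$. From $u(\xi,0) = 2 \sin(\xi) + \sin(4 \xi) + \sin(5 \xi)$: $c_1=2, c_4=1, c_5=1$.
So $u(\xi,t) = e^{-8 t} \sin(4 \xi) + 2 e^{-t/2} \sin(\xi) + e^{-25 t/2} \sin(5 \xi)$, and $\theta(\xi,t) = e^{t}u(\xi,t)$.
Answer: $\theta(\xi, t) = 2 e^{t/2} \sin(\xi) + e^{-7 t} \sin(4 \xi) + e^{-23 t/2} \sin(5 \xi)$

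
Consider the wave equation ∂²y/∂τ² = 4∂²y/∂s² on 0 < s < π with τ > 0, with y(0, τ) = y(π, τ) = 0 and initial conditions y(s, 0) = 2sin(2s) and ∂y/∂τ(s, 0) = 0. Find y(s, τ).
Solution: Separating variables: y = Σ [A_n cos(ω_n τ) + B_n sin(ω_n τ)] sin(ns), ω_n = 2n. From ICs: A_2=2.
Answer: y(s, τ) = 2sin(2s)cos(4τ)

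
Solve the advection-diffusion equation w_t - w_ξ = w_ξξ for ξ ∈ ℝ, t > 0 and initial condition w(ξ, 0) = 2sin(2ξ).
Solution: Moving frame: η = ξ + t, σ = t, w = u(η,σ), so w_t = u_σ + u_η and w_ξξ = u_ηη.
Hence w_t - w_ξ = u_σ and the PDE becomes the heat equation u_σ = u_ηη on η ∈ ℝ.
Initial data: u(η,0) = w(η,0) = 2sin(2η). Each mode sin(nη) decays as exp(-n²σ) on ℝ, so u(η,σ) = Σ c_n exp(-n²σ) sin(nη) with c_2=2: u(η,σ) = 2exp(-4σ)sin(2η).
Substituting back: w(ξ,t) = u(ξ + t, t).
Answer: w(ξ, t) = 2exp(-4t)sin(2t + 2ξ)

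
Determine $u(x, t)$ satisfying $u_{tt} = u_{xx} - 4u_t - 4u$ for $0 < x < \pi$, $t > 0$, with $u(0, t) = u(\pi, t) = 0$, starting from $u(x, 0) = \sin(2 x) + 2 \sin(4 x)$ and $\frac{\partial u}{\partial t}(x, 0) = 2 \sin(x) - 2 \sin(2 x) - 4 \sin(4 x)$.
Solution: Substitute $u = e^{-2t}w$.
Then $u_t = e^{-2t}(w_t - 2w)$, $u_{tt} = e^{-2t}(w_{tt} - 4w_t + 4w)$, $u_{xx} = e^{-2t}w_{xx}$; substituting and dividing by $e^{-2t}$, the lower-order terms cancel: $w_{tt} = w_{xx}$ (standard wave equation).
Data for $w$: $w(x,0) = u(x,0) = \sin(2 x) + 2 \sin(4 x)$; $w_t(x,0) = u_t(x,0) + 2u(x,0) = 2 \sin(x)$. The boundary conditions carry over: $w(0,t) = w(\pi,t) = 0$.
Separating variables: $w = \sum [A_n \cos(\omega_n t) + B_n \sin(\omega_n t)] \sin(nx)$, $\omega_n = n$. From ICs ($B_n$ = velocity coefficient / $\omega_n$): $A_2=1, A_4=2, B_1=2$.
So $w(x,t) = 2 \sin(t) \sin(x) + \sin(2 x) \cos(2 t) + 2 \sin(4 x) \cos(4 t)$, and $u(x,t) = e^{-2t}w(x,t)$.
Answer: $u(x, t) = 2 e^{-2 t} \sin(t) \sin(x) + e^{-2 t} \sin(2 x) \cos(2 t) + 2 e^{-2 t} \sin(4 x) \cos(4 t)$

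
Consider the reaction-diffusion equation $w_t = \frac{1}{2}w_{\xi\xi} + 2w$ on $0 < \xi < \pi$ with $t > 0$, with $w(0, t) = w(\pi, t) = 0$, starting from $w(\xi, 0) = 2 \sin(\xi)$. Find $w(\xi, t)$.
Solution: Substitute $w = e^{2t}u$.
Then $w_t = e^{2t}(u_t + 2u)$, $w_{\xi\xi} = e^{2t}u_{\xi\xi}$; substituting and dividing by $e^{2t}$, the lower-order terms cancel: $u_t = \frac{1}{2}u_{\xi\xi}$ (standard heat equation).
Data for $u$: $u(\xi,0) = w(\xi,0) = 2 \sin(\xi)$. The boundary conditions carry over: $u(0,t) = u(\pi,t) = 0$.
Separating variables: $u = \sum c_n e^{-n^2t/2} \sin(n\xi)$. From $u(\xi,0) = 2 \sin(\xi)$: $c_1=2$.
So $u(\xi,t) = 2 e^{-t/2} \sin(\xi)$, and $w(\xi,t) = e^{2t}u(\xi,t)$.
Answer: $w(\xi, t) = 2 e^{3 t/2} \sin(\xi)$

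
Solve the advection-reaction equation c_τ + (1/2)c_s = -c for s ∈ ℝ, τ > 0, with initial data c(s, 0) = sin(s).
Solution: Substitute c = exp(-τ)u, i.e. u = exp(τ)c.
By the product rule, c_τ = exp(-τ)(u_τ - u), c_s = exp(-τ)u_s.
Substituting into the PDE and dividing by exp(-τ): u_τ - u + (1/2)u_s = -u.
The lower-order terms cancel, leaving the standard advection equation u_τ + (1/2)u_s = 0.
Initial data for u: u(s,0) = c(s,0) = sin(s).
Solve for u:
  By method of characteristics (waves move right with speed 1/2):
  Along characteristics s - (1/2)τ = const, u is constant, so u(s,τ) = f(s - (1/2)τ) with f = u(·, 0).
Hence u(s,τ) = sin(s - τ/2).
Transform back: c(s,τ) = exp(-τ)u(s,τ).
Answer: c(s, τ) = exp(-τ)sin(s - τ/2)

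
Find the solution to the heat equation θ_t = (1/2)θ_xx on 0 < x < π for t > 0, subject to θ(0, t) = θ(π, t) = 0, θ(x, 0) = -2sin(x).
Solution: Separating variables: θ = Σ c_n exp(-n²t/2) sin(nx). From θ(x,0) = -2sin(x): c_1=-2.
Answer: θ(x, t) = -2exp(-t/2)sin(x)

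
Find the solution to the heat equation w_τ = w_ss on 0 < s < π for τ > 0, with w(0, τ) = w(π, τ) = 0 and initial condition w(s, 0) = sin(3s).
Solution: Separating variables: w = Σ c_n exp(-n²τ) sin(ns). From w(s,0) = sin(3s): c_3=1.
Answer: w(s, τ) = exp(-9τ)sin(3s)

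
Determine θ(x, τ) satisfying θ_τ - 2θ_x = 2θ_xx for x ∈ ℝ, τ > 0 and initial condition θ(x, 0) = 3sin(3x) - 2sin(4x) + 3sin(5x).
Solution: Moving frame: η = x + 2τ, σ = τ, θ = u(η,σ), so θ_τ = u_σ + 2u_η and θ_xx = u_ηη.
Hence θ_τ - 2θ_x = u_σ and the PDE becomes the heat equation u_σ = 2u_ηη on η ∈ ℝ.
Initial data: u(η,0) = θ(η,0) = 3sin(3η) - 2sin(4η) + 3sin(5η). Each mode sin(nη) decays as exp(-2n²σ) on ℝ, so u(η,σ) = Σ c_n exp(-2n²σ) sin(nη) with c_3=3, c_4=-2, c_5=3: u(η,σ) = 3exp(-18σ)sin(3η) - 2exp(-32σ)sin(4η) + 3exp(-50σ)sin(5η).
Substituting back: θ(x,τ) = u(x + 2τ, τ).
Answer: θ(x, τ) = 3exp(-18τ)sin(3x + 6τ) - 2exp(-32τ)sin(4x + 8τ) + 3exp(-50τ)sin(5x + 10τ)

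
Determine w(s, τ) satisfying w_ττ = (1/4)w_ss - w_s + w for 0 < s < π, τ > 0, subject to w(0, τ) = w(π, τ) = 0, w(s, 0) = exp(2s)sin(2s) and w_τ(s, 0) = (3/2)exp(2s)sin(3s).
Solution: Substitute w = exp(2s)u, i.e. u = exp(-2s)w.
By the product rule, w_s = exp(2s)(u_s + 2u), w_ss = exp(2s)(u_ss + 4u_s + 4u), w_ττ = exp(2s)u_ττ.
Substituting into the PDE and dividing by exp(2s): u_ττ = (1/4)(u_ss + 4u_s + 4u) - (u_s + 2u) + u.
The lower-order terms cancel, leaving the standard wave equation u_ττ = (1/4)u_ss.
Initial data for u: u(s,0) = exp(-2s)w(s,0) = sin(2s); u_τ(s,0) = exp(-2s)w_τ(s,0) = (3/2)sin(3s). The boundary conditions carry over: u(0,τ) = u(π,τ) = 0.
Solve for u:
  Using separation of variables u = X(s)T(τ):
  Eigenfunctions: sin(ns), n = 1, 2, 3, ...
  General solution: u(s, τ) = Σ [A_n cos(n τ/2) + B_n sin(n τ/2)] sin(ns)
  From u(s,0) = sin(2s): A_2=1. From u_τ(s,0) = (3/2)sin(3s), using u_τ(s,0) = Σ ω_n B_n sin(ns) with ω_n = n/2: B_3 = (3/2)/(3/2) = 1.
Hence u(s,τ) = sin(2s)cos(τ) + sin(3s)sin(3τ/2).
Transform back: w(s,τ) = exp(2s)u(s,τ).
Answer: w(s, τ) = exp(2s)sin(2s)cos(τ) + exp(2s)sin(3s)sin(3τ/2)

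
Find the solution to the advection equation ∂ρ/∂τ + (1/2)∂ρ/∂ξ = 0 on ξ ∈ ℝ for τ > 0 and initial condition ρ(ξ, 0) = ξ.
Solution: By method of characteristics (waves move right with speed 1/2):
Along characteristics ξ - (1/2)τ = const, ρ is constant, so ρ(ξ,τ) = f(ξ - (1/2)τ) with f = ρ(·, 0).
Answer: ρ(ξ, τ) = ξ - (1/2)τ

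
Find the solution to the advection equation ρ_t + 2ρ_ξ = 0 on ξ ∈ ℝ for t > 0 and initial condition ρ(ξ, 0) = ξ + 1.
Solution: By method of characteristics (waves move right with speed 2):
Along characteristics ξ - 2t = const, ρ is constant, so ρ(ξ,t) = f(ξ - 2t) with f = ρ(·, 0).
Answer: ρ(ξ, t) = -2t + ξ + 1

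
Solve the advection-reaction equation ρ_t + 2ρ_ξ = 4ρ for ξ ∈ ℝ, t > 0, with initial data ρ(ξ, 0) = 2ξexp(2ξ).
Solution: Substitute ρ = exp(2ξ)u, i.e. u = exp(-2ξ)ρ.
By the product rule, ρ_ξ = exp(2ξ)(u_ξ + 2u), ρ_t = exp(2ξ)u_t.
Substituting into the PDE and dividing by exp(2ξ): u_t + 2(u_ξ + 2u) = 4u.
The lower-order terms cancel, leaving the standard advection equation u_t + 2u_ξ = 0.
Initial data for u: u(ξ,0) = exp(-2ξ)ρ(ξ,0) = 2ξ.
Solve for u:
  By method of characteristics (waves move right with speed 2):
  Along characteristics ξ - 2t = const, u is constant, so u(ξ,t) = f(ξ - 2t) with f = u(·, 0).
Hence u(ξ,t) = -4t + 2ξ.
Transform back: ρ(ξ,t) = exp(2ξ)u(ξ,t).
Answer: ρ(ξ, t) = -4texp(2ξ) + 2ξexp(2ξ)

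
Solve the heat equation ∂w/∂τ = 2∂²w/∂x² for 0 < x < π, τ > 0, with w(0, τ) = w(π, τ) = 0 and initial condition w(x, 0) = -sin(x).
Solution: Separating variables: w = Σ c_n exp(-2n²τ) sin(nx). From w(x,0) = -sin(x): c_1=-1.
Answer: w(x, τ) = -exp(-2τ)sin(x)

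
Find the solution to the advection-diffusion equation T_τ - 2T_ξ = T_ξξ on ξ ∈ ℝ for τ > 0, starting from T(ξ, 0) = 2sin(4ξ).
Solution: Moving frame: η = ξ + 2τ, σ = τ, T = u(η,σ), so T_τ = u_σ + 2u_η and T_ξξ = u_ηη.
Hence T_τ - 2T_ξ = u_σ and the PDE becomes the heat equation u_σ = u_ηη on η ∈ ℝ.
Initial data: u(η,0) = T(η,0) = 2sin(4η). Each mode sin(nη) decays as exp(-n²σ) on ℝ, so u(η,σ) = Σ c_n exp(-n²σ) sin(nη) with c_4=2: u(η,σ) = 2exp(-16σ)sin(4η).
Substituting back: T(ξ,τ) = u(ξ + 2τ, τ).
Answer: T(ξ, τ) = 2exp(-16τ)sin(4ξ + 8τ)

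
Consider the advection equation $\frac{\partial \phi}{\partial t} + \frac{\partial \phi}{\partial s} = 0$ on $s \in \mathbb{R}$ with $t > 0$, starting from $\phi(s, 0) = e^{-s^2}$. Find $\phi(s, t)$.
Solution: By method of characteristics (waves move right with speed 1):
Along characteristics $s - t =$ const, $\phi$ is constant, so $\phi(s,t) = f(s - t)$ with $f = \phi( \cdot , 0)$.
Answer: $\phi(s, t) = e^{-(s - t)^2}$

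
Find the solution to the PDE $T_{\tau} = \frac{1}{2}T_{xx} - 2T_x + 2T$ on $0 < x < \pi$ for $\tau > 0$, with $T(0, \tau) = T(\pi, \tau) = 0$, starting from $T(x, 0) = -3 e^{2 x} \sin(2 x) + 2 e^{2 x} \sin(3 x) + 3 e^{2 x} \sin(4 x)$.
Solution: Substitute $T = e^{2x}u$, i.e. $u = e^{-2x}T$.
By the product rule, $T_x = e^{2x}(u_x + 2u)$, $T_{xx} = e^{2x}(u_{xx} + 4u_x + 4u)$, $T_{\tau} = e^{2x}u_{\tau}$.
Substituting into the PDE and dividing by $e^{2x}$: $u_{\tau} = \frac{1}{2}(u_{xx} + 4u_x + 4u) - 2(u_x + 2u) + 2u$.
The lower-order terms cancel, leaving the standard heat equation $u_{\tau} = \frac{1}{2}u_{xx}$.
Initial data for $u$: $u(x,0) = e^{-2x}T(x,0) = -3 \sin(2 x) + 2 \sin(3 x) + 3 \sin(4 x)$. The boundary conditions carry over: $u(0,\tau) = u(\pi,\tau) = 0$.
Solve for $u$:
  Using separation of variables $u = X(x)G(\tau)$:
  Eigenfunctions: $\sin(nx)$, $n = 1, 2, 3, \ldots$
  General solution: $u(x, \tau) = \sum c_n \sin(nx) e^{-n^2 \tau/2}$
  Matching $u(x,0) = -3 \sin(2 x) + 2 \sin(3 x) + 3 \sin(4 x)$ term by term: $c_2=-3, c_3=2, c_4=3$.
Hence $u(x,\tau) = -3 e^{-2 \tau} \sin(2 x) + 3 e^{-8 \tau} \sin(4 x) + 2 e^{-9 \tau/2} \sin(3 x)$.
Transform back: $T(x,\tau) = e^{2x}u(x,\tau)$.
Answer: $T(x, \tau) = -3 e^{-2 \tau} e^{2 x} \sin(2 x) + 3 e^{-8 \tau} e^{2 x} \sin(4 x) + 2 e^{-9 \tau/2} e^{2 x} \sin(3 x)$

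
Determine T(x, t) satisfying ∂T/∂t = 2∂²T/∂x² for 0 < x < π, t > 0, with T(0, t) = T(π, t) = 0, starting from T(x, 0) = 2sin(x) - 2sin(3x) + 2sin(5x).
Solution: Using separation of variables T = X(x)G(t):
Eigenfunctions: sin(nx), n = 1, 2, 3, ...
General solution: T(x, t) = Σ c_n sin(nx) exp(-2n² t)
Matching T(x,0) = 2sin(x) - 2sin(3x) + 2sin(5x) term by term: c_1=2, c_3=-2, c_5=2.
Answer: T(x, t) = 2exp(-2t)sin(x) - 2exp(-18t)sin(3x) + 2exp(-50t)sin(5x)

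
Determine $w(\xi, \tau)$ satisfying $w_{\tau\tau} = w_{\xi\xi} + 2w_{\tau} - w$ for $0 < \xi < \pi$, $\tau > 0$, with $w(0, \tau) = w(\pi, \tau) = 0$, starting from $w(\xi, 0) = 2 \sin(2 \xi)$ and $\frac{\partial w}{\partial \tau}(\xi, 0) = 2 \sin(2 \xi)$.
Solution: Substitute $w = e^{\tau}u$, i.e. $u = e^{-\tau}w$.
By the product rule, $w_{\tau} = e^{\tau}(u_{\tau} + u)$, $w_{\tau\tau} = e^{\tau}(u_{\tau\tau} + 2u_{\tau} + u)$, $w_{\xi\xi} = e^{\tau}u_{\xi\xi}$.
Substituting into the PDE and dividing by $e^{\tau}$: $u_{\tau\tau} + 2u_{\tau} + u = u_{\xi\xi} + 2(u_{\tau} + u) - u$.
The lower-order terms cancel, leaving the standard wave equation $u_{\tau\tau} = u_{\xi\xi}$.
Initial data for $u$: $u(\xi,0) = w(\xi,0) = 2 \sin(2 \xi)$; $u_{\tau}(\xi,0) = w_{\tau}(\xi,0) - w(\xi,0) = 0$. The boundary conditions carry over: $u(0,\tau) = u(\pi,\tau) = 0$.
Solve for $u$:
  Using separation of variables $u = X(\xi)T(\tau)$:
  Eigenfunctions: $\sin(n\xi)$, $n = 1, 2, 3, \ldots$
  General solution: $u(\xi, \tau) = \sum [A_n \cos(n \tau) + B_n \sin(n \tau)] \sin(n\xi)$
  From $u(\xi,0) = 2 \sin(2 \xi)$: $A_2=2$. From $u_{\tau}(\xi,0) = 0$: all $B_n = 0$.
Hence $u(\xi,\tau) = 2 \sin(2 \xi) \cos(2 \tau)$.
Transform back: $w(\xi,\tau) = e^{\tau}u(\xi,\tau)$.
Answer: $w(\xi, \tau) = 2 e^{\tau} \sin(2 \xi) \cos(2 \tau)$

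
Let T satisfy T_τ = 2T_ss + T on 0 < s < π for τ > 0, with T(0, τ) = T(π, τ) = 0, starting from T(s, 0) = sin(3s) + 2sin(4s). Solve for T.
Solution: Substitute T = exp(τ)u, i.e. u = exp(-τ)T.
By the product rule, T_τ = exp(τ)(u_τ + u), T_ss = exp(τ)u_ss.
Substituting into the PDE and dividing by exp(τ): u_τ + u = 2u_ss + u.
The lower-order terms cancel, leaving the standard heat equation u_τ = 2u_ss.
Initial data for u: u(s,0) = T(s,0) = sin(3s) + 2sin(4s). The boundary conditions carry over: u(0,τ) = u(π,τ) = 0.
Solve for u:
  Using separation of variables u = X(s)G(τ):
  Eigenfunctions: sin(ns), n = 1, 2, 3, ...
  General solution: u(s, τ) = Σ c_n sin(ns) exp(-2n² τ)
  Matching u(s,0) = sin(3s) + 2sin(4s) term by term: c_3=1, c_4=2.
Hence u(s,τ) = exp(-18τ)sin(3s) + 2exp(-32τ)sin(4s).
Transform back: T(s,τ) = exp(τ)u(s,τ).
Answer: T(s, τ) = exp(-17τ)sin(3s) + 2exp(-31τ)sin(4s)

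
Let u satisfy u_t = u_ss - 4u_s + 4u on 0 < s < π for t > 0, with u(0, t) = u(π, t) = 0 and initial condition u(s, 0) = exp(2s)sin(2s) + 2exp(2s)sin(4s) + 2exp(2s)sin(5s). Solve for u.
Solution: Substitute u = exp(2s)w, i.e. w = exp(-2s)u.
By the product rule, u_s = exp(2s)(w_s + 2w), u_ss = exp(2s)(w_ss + 4w_s + 4w), u_t = exp(2s)w_t.
Substituting into the PDE and dividing by exp(2s): w_t = (w_ss + 4w_s + 4w) - 4(w_s + 2w) + 4w.
The lower-order terms cancel, leaving the standard heat equation w_t = w_ss.
Initial data for w: w(s,0) = exp(-2s)u(s,0) = sin(2s) + 2sin(4s) + 2sin(5s). The boundary conditions carry over: w(0,t) = w(π,t) = 0.
Solve for w:
  Using separation of variables w = X(s)T(t):
  Eigenfunctions: sin(ns), n = 1, 2, 3, ...
  General solution: w(s, t) = Σ c_n sin(ns) exp(-n² t)
  Matching w(s,0) = sin(2s) + 2sin(4s) + 2sin(5s) term by term: c_2=1, c_4=2, c_5=2.
Hence w(s,t) = exp(-4t)sin(2s) + 2exp(-16t)sin(4s) + 2exp(-25t)sin(5s).
Transform back: u(s,t) = exp(2s)w(s,t).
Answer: u(s, t) = exp(2s)exp(-4t)sin(2s) + 2exp(2s)exp(-16t)sin(4s) + 2exp(2s)exp(-25t)sin(5s)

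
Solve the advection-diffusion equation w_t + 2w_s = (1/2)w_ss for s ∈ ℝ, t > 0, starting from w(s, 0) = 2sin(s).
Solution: Moving frame: η = s - 2t, σ = t, w = u(η,σ), so w_t = u_σ - 2u_η and w_ss = u_ηη.
Hence w_t + 2w_s = u_σ and the PDE becomes the heat equation u_σ = (1/2)u_ηη on η ∈ ℝ.
Initial data: u(η,0) = w(η,0) = 2sin(η). Each mode sin(nη) decays as exp(-n²σ/2) on ℝ, so u(η,σ) = Σ c_n exp(-n²σ/2) sin(nη) with c_1=2: u(η,σ) = 2exp(-σ/2)sin(η).
Substituting back: w(s,t) = u(s - 2t, t).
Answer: w(s, t) = 2exp(-t/2)sin(s - 2t)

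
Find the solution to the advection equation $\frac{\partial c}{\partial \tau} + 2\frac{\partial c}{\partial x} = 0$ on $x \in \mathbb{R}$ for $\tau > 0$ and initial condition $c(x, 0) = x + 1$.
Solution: By method of characteristics (waves move right with speed 2):
Along characteristics $x - 2\tau =$ const, $c$ is constant, so $c(x,\tau) = f(x - 2\tau)$ with $f = c( \cdot , 0)$.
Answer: $c(x, \tau) = -2 \tau + x + 1$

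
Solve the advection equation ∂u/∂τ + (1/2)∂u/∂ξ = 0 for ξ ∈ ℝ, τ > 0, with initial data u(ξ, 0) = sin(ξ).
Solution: By method of characteristics (waves move right with speed 1/2):
Along characteristics ξ - (1/2)τ = const, u is constant, so u(ξ,τ) = f(ξ - (1/2)τ) with f = u(·, 0).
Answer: u(ξ, τ) = sin(ξ - τ/2)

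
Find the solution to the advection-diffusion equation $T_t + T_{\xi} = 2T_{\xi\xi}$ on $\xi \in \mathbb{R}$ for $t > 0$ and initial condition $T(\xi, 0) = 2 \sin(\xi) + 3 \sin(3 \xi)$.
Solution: Moving frame: $\eta = \xi - t$, $\sigma = t$, $T = u(\eta,\sigma)$, so $T_t = u_{\sigma} - u_{\eta}$ and $T_{\xi\xi} = u_{\eta\eta}$.
Hence $T_t + T_{\xi} = u_{\sigma}$ and the PDE becomes the heat equation $u_{\sigma} = 2u_{\eta\eta}$ on $\eta \in \mathbb{R}$.
Initial data: $u(\eta,0) = T(\eta,0) = 2 \sin(\eta) + 3 \sin(3 \eta)$. Each mode $\sin(n\eta)$ decays as $e^{-2n^2\sigma}$ on $\mathbb{R}$, so $u(\eta,\sigma) = \sum c_n e^{-2n^2\sigma} \sin(n\eta)$ with $c_1=2, c_3=3$: $u(\eta,\sigma) = 2 e^{-2 \sigma} \sin(\eta) + 3 e^{-18 \sigma} \sin(3 \eta)$.
Substituting back: $T(\xi,t) = u(\xi - t, t)$.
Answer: $T(\xi, t) = 2 e^{-2 t} \sin(\xi - t) + 3 e^{-18 t} \sin(3 \xi - 3 t)$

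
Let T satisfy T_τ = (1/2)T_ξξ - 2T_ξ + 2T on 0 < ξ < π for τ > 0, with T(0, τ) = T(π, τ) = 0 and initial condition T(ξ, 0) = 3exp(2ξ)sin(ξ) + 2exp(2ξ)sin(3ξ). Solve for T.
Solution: Substitute T = exp(2ξ)u.
Then T_ξ = exp(2ξ)(u_ξ + 2u), T_ξξ = exp(2ξ)(u_ξξ + 4u_ξ + 4u), T_τ = exp(2ξ)u_τ; substituting and dividing by exp(2ξ), the lower-order terms cancel: u_τ = (1/2)u_ξξ (standard heat equation).
Data for u: u(ξ,0) = exp(-2ξ)T(ξ,0) = 3sin(ξ) + 2sin(3ξ). The boundary conditions carry over: u(0,τ) = u(π,τ) = 0.
Separating variables: u = Σ c_n exp(-n²τ/2) sin(nξ). From u(ξ,0) = 3sin(ξ) + 2sin(3ξ): c_1=3, c_3=2.
So u(ξ,τ) = 3exp(-τ/2)sin(ξ) + 2exp(-9τ/2)sin(3ξ), and T(ξ,τ) = exp(2ξ)u(ξ,τ).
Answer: T(ξ, τ) = 3exp(2ξ)exp(-τ/2)sin(ξ) + 2exp(2ξ)exp(-9τ/2)sin(3ξ)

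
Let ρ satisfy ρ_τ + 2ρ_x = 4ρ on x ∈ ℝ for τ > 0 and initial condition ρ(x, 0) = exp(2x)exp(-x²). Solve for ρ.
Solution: Substitute ρ = exp(2x)u, i.e. u = exp(-2x)ρ.
By the product rule, ρ_x = exp(2x)(u_x + 2u), ρ_τ = exp(2x)u_τ.
Substituting into the PDE and dividing by exp(2x): u_τ + 2(u_x + 2u) = 4u.
The lower-order terms cancel, leaving the standard advection equation u_τ + 2u_x = 0.
Initial data for u: u(x,0) = exp(-2x)ρ(x,0) = exp(-x²).
Solve for u:
  By method of characteristics (waves move right with speed 2):
  Along characteristics x - 2τ = const, u is constant, so u(x,τ) = f(x - 2τ) with f = u(·, 0).
Hence u(x,τ) = exp(-(x - 2τ)²).
Transform back: ρ(x,τ) = exp(2x)u(x,τ).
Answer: ρ(x, τ) = exp(2x)exp(-(x - 2τ)²)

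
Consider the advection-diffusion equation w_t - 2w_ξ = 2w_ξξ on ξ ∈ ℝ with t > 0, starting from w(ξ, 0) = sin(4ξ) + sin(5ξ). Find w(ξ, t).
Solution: Moving frame: η = ξ + 2t, σ = t, w = u(η,σ), so w_t = u_σ + 2u_η and w_ξξ = u_ηη.
Hence w_t - 2w_ξ = u_σ and the PDE becomes the heat equation u_σ = 2u_ηη on η ∈ ℝ.
Initial data: u(η,0) = w(η,0) = sin(4η) + sin(5η). Each mode sin(nη) decays as exp(-2n²σ) on ℝ, so u(η,σ) = Σ c_n exp(-2n²σ) sin(nη) with c_4=1, c_5=1: u(η,σ) = exp(-32σ)sin(4η) + exp(-50σ)sin(5η).
Substituting back: w(ξ,t) = u(ξ + 2t, t).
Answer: w(ξ, t) = exp(-32t)sin(8t + 4ξ) + exp(-50t)sin(10t + 5ξ)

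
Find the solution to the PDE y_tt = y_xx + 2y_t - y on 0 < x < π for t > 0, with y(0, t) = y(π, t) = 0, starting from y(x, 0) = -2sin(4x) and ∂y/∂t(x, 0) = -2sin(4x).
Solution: Substitute y = exp(t)u, i.e. u = exp(-t)y.
By the product rule, y_t = exp(t)(u_t + u), y_tt = exp(t)(u_tt + 2u_t + u), y_xx = exp(t)u_xx.
Substituting into the PDE and dividing by exp(t): u_tt + 2u_t + u = u_xx + 2(u_t + u) - u.
The lower-order terms cancel, leaving the standard wave equation u_tt = u_xx.
Initial data for u: u(x,0) = y(x,0) = -2sin(4x); u_t(x,0) = y_t(x,0) - y(x,0) = 0. The boundary conditions carry over: u(0,t) = u(π,t) = 0.
Solve for u:
  Using separation of variables u = X(x)T(t):
  Eigenfunctions: sin(nx), n = 1, 2, 3, ...
  General solution: u(x, t) = Σ [A_n cos(n t) + B_n sin(n t)] sin(nx)
  From u(x,0) = -2sin(4x): A_4=-2. From u_t(x,0) = 0: all B_n = 0.
Hence u(x,t) = -2sin(4x)cos(4t).
Transform back: y(x,t) = exp(t)u(x,t).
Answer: y(x, t) = -2exp(t)sin(4x)cos(4t)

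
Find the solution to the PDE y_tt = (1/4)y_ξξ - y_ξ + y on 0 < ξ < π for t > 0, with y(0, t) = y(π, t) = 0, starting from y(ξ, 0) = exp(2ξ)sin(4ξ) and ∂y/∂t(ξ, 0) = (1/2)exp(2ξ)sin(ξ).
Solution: Substitute y = exp(2ξ)u.
Then y_ξ = exp(2ξ)(u_ξ + 2u), y_ξξ = exp(2ξ)(u_ξξ + 4u_ξ + 4u), y_tt = exp(2ξ)u_tt; substituting and dividing by exp(2ξ), the lower-order terms cancel: u_tt = (1/4)u_ξξ (standard wave equation).
Data for u: u(ξ,0) = exp(-2ξ)y(ξ,0) = sin(4ξ); u_t(ξ,0) = exp(-2ξ)y_t(ξ,0) = (1/2)sin(ξ). The boundary conditions carry over: u(0,t) = u(π,t) = 0.
Separating variables: u = Σ [A_n cos(ω_n t) + B_n sin(ω_n t)] sin(nξ), ω_n = n/2. From ICs (B_n = velocity coefficient / ω_n): A_4=1, B_1=1.
So u(ξ,t) = sin(t/2)sin(ξ) + sin(4ξ)cos(2t), and y(ξ,t) = exp(2ξ)u(ξ,t).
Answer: y(ξ, t) = exp(2ξ)sin(t/2)sin(ξ) + exp(2ξ)sin(4ξ)cos(2t)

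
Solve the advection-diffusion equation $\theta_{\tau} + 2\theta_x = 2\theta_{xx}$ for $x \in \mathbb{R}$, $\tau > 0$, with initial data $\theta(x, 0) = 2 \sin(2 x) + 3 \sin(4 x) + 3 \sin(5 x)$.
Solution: Change to a moving frame: let $\eta = x - 2\tau$, $\sigma = \tau$ and write $\theta(x,\tau) = u(\eta,\sigma)$.
By the chain rule $\theta_{\tau} = u_{\sigma} - 2u_{\eta}$, $\theta_x = u_{\eta}$, $\theta_{xx} = u_{\eta\eta}$.
Then $\theta_{\tau} + 2\theta_x = u_{\sigma}$: the advection term cancels and the PDE becomes the heat equation $u_{\sigma} = 2u_{\eta\eta}$ on $\eta \in \mathbb{R}$.
Initial data: $u(\eta,0) = \theta(\eta,0) = 2 \sin(2 \eta) + 3 \sin(4 \eta) + 3 \sin(5 \eta)$.
On $\eta \in \mathbb{R}$ each mode satisfies $(\sin(n\eta))'' = -n^2 \sin(n\eta)$, so $e^{-2n^2\sigma} \sin(n\eta)$ solves the heat equation; by superposition $u(\eta,\sigma) = \sum c_n e^{-2n^2\sigma} \sin(n\eta)$.
Reading off the coefficients: $c_2=2, c_4=3, c_5=3$, so $u(\eta,\sigma) = 2 e^{-8 \sigma} \sin(2 \eta) + 3 e^{-32 \sigma} \sin(4 \eta) + 3 e^{-50 \sigma} \sin(5 \eta)$.
Substituting back $\eta = x - 2\tau$, $\sigma = \tau$: $\theta(x,\tau) = u(x - 2\tau, \tau)$.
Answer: $\theta(x, \tau) = -2 e^{-8 \tau} \sin(4 \tau - 2 x) - 3 e^{-32 \tau} \sin(8 \tau - 4 x) - 3 e^{-50 \tau} \sin(10 \tau - 5 x)$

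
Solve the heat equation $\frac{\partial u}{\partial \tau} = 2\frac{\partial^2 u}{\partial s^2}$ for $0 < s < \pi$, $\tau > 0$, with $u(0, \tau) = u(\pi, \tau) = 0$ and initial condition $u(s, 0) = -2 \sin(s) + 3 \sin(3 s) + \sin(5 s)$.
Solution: Separating variables: $u = \sum c_n e^{-2n^2\tau} \sin(ns)$. From $u(s,0) = -2 \sin(s) + 3 \sin(3 s) + \sin(5 s)$: $c_1=-2, c_3=3, c_5=1$.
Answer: $u(s, \tau) = -2 e^{-2 \tau} \sin(s) + 3 e^{-18 \tau} \sin(3 s) + e^{-50 \tau} \sin(5 s)$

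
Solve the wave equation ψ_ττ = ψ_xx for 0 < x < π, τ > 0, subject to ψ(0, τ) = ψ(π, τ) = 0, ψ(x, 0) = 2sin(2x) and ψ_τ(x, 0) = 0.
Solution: Using separation of variables ψ = X(x)T(τ):
Eigenfunctions: sin(nx), n = 1, 2, 3, ...
General solution: ψ(x, τ) = Σ [A_n cos(n τ) + B_n sin(n τ)] sin(nx)
From ψ(x,0) = 2sin(2x): A_2=2. From ψ_τ(x,0) = 0: all B_n = 0.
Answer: ψ(x, τ) = 2sin(2x)cos(2τ)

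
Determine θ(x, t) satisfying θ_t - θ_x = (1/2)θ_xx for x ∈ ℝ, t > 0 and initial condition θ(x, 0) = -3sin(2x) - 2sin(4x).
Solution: Change to a moving frame: let η = x + t, σ = t and write θ(x,t) = u(η,σ).
By the chain rule θ_t = u_σ + u_η, θ_x = u_η, θ_xx = u_ηη.
Then θ_t - θ_x = u_σ: the advection term cancels and the PDE becomes the heat equation u_σ = (1/2)u_ηη on η ∈ ℝ.
Initial data: u(η,0) = θ(η,0) = -3sin(2η) - 2sin(4η).
On η ∈ ℝ each mode satisfies (sin(nη))″ = -n² sin(nη), so exp(-n²σ/2) sin(nη) solves the heat equation; by superposition u(η,σ) = Σ c_n exp(-n²σ/2) sin(nη).
Reading off the coefficients: c_2=-3, c_4=-2, so u(η,σ) = -3exp(-2σ)sin(2η) - 2exp(-8σ)sin(4η).
Substituting back η = x + t, σ = t: θ(x,t) = u(x + t, t).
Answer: θ(x, t) = -3exp(-2t)sin(2t + 2x) - 2exp(-8t)sin(4t + 4x)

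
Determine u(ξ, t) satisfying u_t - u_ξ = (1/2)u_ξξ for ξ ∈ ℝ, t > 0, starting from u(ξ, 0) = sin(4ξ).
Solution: Change to a moving frame: let η = ξ + t, σ = t and write u(ξ,t) = w(η,σ).
By the chain rule u_t = w_σ + w_η, u_ξ = w_η, u_ξξ = w_ηη.
Then u_t - u_ξ = w_σ: the advection term cancels and the PDE becomes the heat equation w_σ = (1/2)w_ηη on η ∈ ℝ.
Initial data: w(η,0) = u(η,0) = sin(4η).
On η ∈ ℝ each mode satisfies (sin(nη))″ = -n² sin(nη), so exp(-n²σ/2) sin(nη) solves the heat equation; by superposition w(η,σ) = Σ c_n exp(-n²σ/2) sin(nη).
Reading off the coefficients: c_4=1, so w(η,σ) = exp(-8σ)sin(4η).
Substituting back η = ξ + t, σ = t: u(ξ,t) = w(ξ + t, t).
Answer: u(ξ, t) = exp(-8t)sin(4t + 4ξ)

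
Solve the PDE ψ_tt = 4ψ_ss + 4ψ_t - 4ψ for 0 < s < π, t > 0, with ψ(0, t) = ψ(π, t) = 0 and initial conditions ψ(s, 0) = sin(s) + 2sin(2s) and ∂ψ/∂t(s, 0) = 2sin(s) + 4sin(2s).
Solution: Substitute ψ = exp(2t)u.
Then ψ_t = exp(2t)(u_t + 2u), ψ_tt = exp(2t)(u_tt + 4u_t + 4u), ψ_ss = exp(2t)u_ss; substituting and dividing by exp(2t), the lower-order terms cancel: u_tt = 4u_ss (standard wave equation).
Data for u: u(s,0) = ψ(s,0) = sin(s) + 2sin(2s); u_t(s,0) = ψ_t(s,0) - 2ψ(s,0) = 0. The boundary conditions carry over: u(0,t) = u(π,t) = 0.
Separating variables: u = Σ [A_n cos(ω_n t) + B_n sin(ω_n t)] sin(ns), ω_n = 2n. From ICs: A_1=1, A_2=2.
So u(s,t) = sin(s)cos(2t) + 2sin(2s)cos(4t), and ψ(s,t) = exp(2t)u(s,t).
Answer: ψ(s, t) = exp(2t)sin(s)cos(2t) + 2exp(2t)sin(2s)cos(4t)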